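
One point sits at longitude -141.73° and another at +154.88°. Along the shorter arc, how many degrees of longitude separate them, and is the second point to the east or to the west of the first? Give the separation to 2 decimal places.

63.39° west

Raw difference: 154.88 − -141.73 = 296.61°.
Normalise into (−180°, 180°]: 296.61° − 360° = -63.39°.
Negative ⇒ the second point lies to the west; separation 63.39°.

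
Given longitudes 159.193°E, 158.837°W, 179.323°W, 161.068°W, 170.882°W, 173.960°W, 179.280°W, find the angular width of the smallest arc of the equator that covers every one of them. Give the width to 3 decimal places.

Sort the longitudes: -179.323°, -179.280°, -173.960°, -170.882°, -161.068°, -158.837°, +159.193°.
Eastward gaps between consecutive values (wrapping around): 0.043°, 5.320°, 3.078°, 9.814°, 2.231°, 318.030°, 21.484°.
Largest gap = 318.030° ⇒ minimal covering band is its complement: 360° − 318.030° = 41.970°.
Band runs from +159.193° eastward to -158.837°, crossing the antimeridian.

41.970°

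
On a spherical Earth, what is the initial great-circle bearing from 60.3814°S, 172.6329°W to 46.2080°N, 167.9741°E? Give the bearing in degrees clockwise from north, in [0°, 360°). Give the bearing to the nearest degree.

346°

Δλ = 167.9741 − -172.6329 = 340.6070°; wrapped into (−180°, 180°]: -19.3930°.
θ = atan2( sin Δλ · cos φ₂ , cos φ₁ · sin φ₂ − sin φ₁ · cos φ₂ · cos Δλ )
  = atan2(-0.22979, 0.92424) = -13.962° → normalised to [0°, 360°): 346.038°.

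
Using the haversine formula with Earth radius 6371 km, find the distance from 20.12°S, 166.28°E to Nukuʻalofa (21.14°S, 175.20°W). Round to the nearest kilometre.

1930 km

Δλ = -175.20 − 166.28 = -341.48°; wrapped into (−180°, 180°]: 18.52°.
Δφ = -21.14 − -20.12 = -1.02°.
a = sin²(Δφ/2) + cos φ₁ · cos φ₂ · sin²(Δλ/2) = 0.022756.
c = 2·atan2(√a, √(1−a)) = 0.30286 rad → d = 6371·c ≈ 1929.52 km.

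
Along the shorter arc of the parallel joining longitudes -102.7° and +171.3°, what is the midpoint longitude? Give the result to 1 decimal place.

Signed shortest Δλ from -102.7° to +171.3° is -86.0°.
Midpoint longitude = -102.7° + (-86.0°)/2 = -102.7° − 43.0° = -145.7°.
(The naïve average (-102.7 + +171.3)/2 = 34.3° is on the wrong side of the globe.)

-145.7°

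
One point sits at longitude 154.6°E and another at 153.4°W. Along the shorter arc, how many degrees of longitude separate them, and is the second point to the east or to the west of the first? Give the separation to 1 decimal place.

Raw difference: -153.4 − 154.6 = -308.0°.
Normalise into (−180°, 180°]: -308.0° + 360° = 52.0°.
Positive ⇒ the second point lies to the east; separation 52.0°.

52.0° east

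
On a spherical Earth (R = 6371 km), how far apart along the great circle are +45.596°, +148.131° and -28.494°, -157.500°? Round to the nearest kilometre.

9897 km

Δλ = -157.500 − 148.131 = -305.631°; wrapped into (−180°, 180°]: 54.369°.
Δφ = -28.494 − 45.596 = -74.090°.
a = sin²(Δφ/2) + cos φ₁ · cos φ₂ · sin²(Δλ/2) = 0.491289.
c = 2·atan2(√a, √(1−a)) = 1.55337 rad → d = 6371·c ≈ 9896.54 km.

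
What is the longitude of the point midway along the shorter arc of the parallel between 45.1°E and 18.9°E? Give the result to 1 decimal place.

32.0°E

Signed shortest Δλ from +45.1° to +18.9° is -26.2°.
Midpoint longitude = +45.1° + (-26.2°)/2 = +45.1° − 13.1° = +32.0°.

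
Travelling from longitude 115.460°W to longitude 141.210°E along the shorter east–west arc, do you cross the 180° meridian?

Yes

Naïve |141.210 − -115.460| = 256.67° > 180°, so the shorter arc goes the other way round — across 180°.
Signed shortest Δλ = ((141.210 − -115.460 + 180) mod 360) − 180 = -103.33°.
Going west by 103.33° from -115.460° passes through 180° before reaching +141.210°.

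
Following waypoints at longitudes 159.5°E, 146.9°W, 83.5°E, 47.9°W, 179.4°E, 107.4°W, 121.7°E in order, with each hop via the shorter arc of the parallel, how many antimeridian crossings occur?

5

Leg 1: +159.5° → -146.9°, shortest Δλ = 53.6° (east) — crosses 180°.
Leg 2: -146.9° → +83.5°, shortest Δλ = -129.6° (west) — crosses 180°.
Leg 3: +83.5° → -47.9°, shortest Δλ = -131.4° (west) — does not cross 180°.
Leg 4: -47.9° → +179.4°, shortest Δλ = -132.7° (west) — crosses 180°.
Leg 5: +179.4° → -107.4°, shortest Δλ = 73.2° (east) — crosses 180°.
Leg 6: -107.4° → +121.7°, shortest Δλ = -130.9° (west) — crosses 180°.
Total crossings: 5.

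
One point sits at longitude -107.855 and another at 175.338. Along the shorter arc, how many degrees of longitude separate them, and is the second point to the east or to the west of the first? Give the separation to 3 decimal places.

Raw difference: 175.338 − -107.855 = 283.193°.
Normalise into (−180°, 180°]: 283.193° − 360° = -76.807°.
Negative ⇒ the second point lies to the west; separation 76.807°.

76.807° west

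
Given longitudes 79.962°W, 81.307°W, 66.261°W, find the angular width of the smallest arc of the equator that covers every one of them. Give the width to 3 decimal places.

15.046°

Sort the longitudes: -81.307°, -79.962°, -66.261°.
Eastward gaps between consecutive values (wrapping around): 1.345°, 13.701°, 344.954°.
Largest gap = 344.954° ⇒ minimal covering band is its complement: 360° − 344.954° = 15.046°.
Band runs from -81.307° eastward to -66.261°.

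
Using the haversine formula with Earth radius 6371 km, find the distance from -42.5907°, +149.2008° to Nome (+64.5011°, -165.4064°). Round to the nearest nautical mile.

Δλ = -165.4064 − 149.2008 = -314.6072°; wrapped into (−180°, 180°]: 45.3928°.
Δφ = 64.5011 − -42.5907 = 107.0918°.
a = sin²(Δφ/2) + cos φ₁ · cos φ₂ · sin²(Δλ/2) = 0.694136.
c = 2·atan2(√a, √(1−a)) = 1.96955 rad → d = 6371·c ≈ 12548.02 km ≈ 6775.39 nmi.

6775 nmi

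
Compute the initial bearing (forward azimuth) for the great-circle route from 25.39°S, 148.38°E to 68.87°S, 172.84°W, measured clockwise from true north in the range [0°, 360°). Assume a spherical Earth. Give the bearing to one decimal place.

162.6°

Δλ = -172.84 − 148.38 = -321.22°; wrapped into (−180°, 180°]: 38.78°.
θ = atan2( sin Δλ · cos φ₂ , cos φ₁ · sin φ₂ − sin φ₁ · cos φ₂ · cos Δλ )
  = atan2(0.22578, -0.72217) = 162.638° → normalised to [0°, 360°): 162.638°.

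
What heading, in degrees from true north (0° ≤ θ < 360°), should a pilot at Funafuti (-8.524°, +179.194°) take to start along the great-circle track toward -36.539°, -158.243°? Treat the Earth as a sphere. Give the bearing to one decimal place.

Δλ = -158.243 − 179.194 = -337.437°; wrapped into (−180°, 180°]: 22.563°.
θ = atan2( sin Δλ · cos φ₂ , cos φ₁ · sin φ₂ − sin φ₁ · cos φ₂ · cos Δλ )
  = atan2(0.30828, -0.47882) = 147.225° → normalised to [0°, 360°): 147.225°.

147.2°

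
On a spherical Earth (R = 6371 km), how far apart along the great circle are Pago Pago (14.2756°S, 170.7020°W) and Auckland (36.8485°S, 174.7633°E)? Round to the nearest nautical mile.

1563 nmi

Δλ = 174.7633 − -170.7020 = 345.4653°; wrapped into (−180°, 180°]: -14.5347°.
Δφ = -36.8485 − -14.2756 = -22.5729°.
a = sin²(Δφ/2) + cos φ₁ · cos φ₂ · sin²(Δλ/2) = 0.050714.
c = 2·atan2(√a, √(1−a)) = 0.45429 rad → d = 6371·c ≈ 2894.29 km ≈ 1562.79 nmi.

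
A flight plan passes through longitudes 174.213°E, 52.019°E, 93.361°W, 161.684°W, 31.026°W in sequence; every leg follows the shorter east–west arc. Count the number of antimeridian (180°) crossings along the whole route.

0

Leg 1: +174.213° → +52.019°, shortest Δλ = -122.194° (west) — does not cross 180°.
Leg 2: +52.019° → -93.361°, shortest Δλ = -145.38° (west) — does not cross 180°.
Leg 3: -93.361° → -161.684°, shortest Δλ = -68.323° (west) — does not cross 180°.
Leg 4: -161.684° → -31.026°, shortest Δλ = 130.658° (east) — does not cross 180°.
Total crossings: 0.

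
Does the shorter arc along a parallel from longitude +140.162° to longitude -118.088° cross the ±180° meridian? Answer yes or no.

Naïve |-118.088 − 140.162| = 258.25° > 180°, so the shorter arc goes the other way round — across 180°.
Signed shortest Δλ = ((-118.088 − 140.162 + 180) mod 360) − 180 = 101.75°.
Going east by 101.75° from +140.162° passes through 180° before reaching -118.088°.

Yes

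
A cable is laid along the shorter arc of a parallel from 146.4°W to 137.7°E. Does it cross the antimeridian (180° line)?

Naïve |137.7 − -146.4| = 284.1° > 180°, so the shorter arc goes the other way round — across 180°.
Signed shortest Δλ = ((137.7 − -146.4 + 180) mod 360) − 180 = -75.9°.
Going west by 75.9° from -146.4° passes through 180° before reaching +137.7°.

Yes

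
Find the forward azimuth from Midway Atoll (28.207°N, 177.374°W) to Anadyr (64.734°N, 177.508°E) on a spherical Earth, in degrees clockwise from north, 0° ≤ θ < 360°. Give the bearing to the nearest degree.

Δλ = 177.508 − -177.374 = 354.882°; wrapped into (−180°, 180°]: -5.118°.
θ = atan2( sin Δλ · cos φ₂ , cos φ₁ · sin φ₂ − sin φ₁ · cos φ₂ · cos Δλ )
  = atan2(-0.03808, 0.59601) = -3.655° → normalised to [0°, 360°): 356.345°.

356°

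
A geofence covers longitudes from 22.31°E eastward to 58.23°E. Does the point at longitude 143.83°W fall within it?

Band width going east from +22.31° to +58.23°: ((58.23 − 22.31) mod 360) = 35.92°.
Offset of -143.83° east of the west edge: ((-143.83 − 22.31) mod 360) = 193.86°.
193.86° > 35.92° ⇒ outside.

No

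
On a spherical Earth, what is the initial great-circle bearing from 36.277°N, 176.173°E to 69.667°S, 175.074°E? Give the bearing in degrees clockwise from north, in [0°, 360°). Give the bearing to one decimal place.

Δλ = 175.074 − 176.173 = -1.099°.
θ = atan2( sin Δλ · cos φ₂ , cos φ₁ · sin φ₂ − sin φ₁ · cos φ₂ · cos Δλ )
  = atan2(-0.00666, -0.96149) = -179.603° → normalised to [0°, 360°): 180.397°.

180.4°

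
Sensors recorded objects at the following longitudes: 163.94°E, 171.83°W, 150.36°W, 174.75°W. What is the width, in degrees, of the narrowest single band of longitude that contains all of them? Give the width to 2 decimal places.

Sort the longitudes: -174.75°, -171.83°, -150.36°, +163.94°.
Eastward gaps between consecutive values (wrapping around): 2.92°, 21.47°, 314.30°, 21.31°.
Largest gap = 314.30° ⇒ minimal covering band is its complement: 360° − 314.30° = 45.70°.
Band runs from +163.94° eastward to -150.36°, crossing the antimeridian.

45.70°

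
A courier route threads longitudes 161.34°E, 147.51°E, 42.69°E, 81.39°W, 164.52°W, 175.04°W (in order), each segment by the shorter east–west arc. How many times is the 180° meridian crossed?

Leg 1: +161.34° → +147.51°, shortest Δλ = -13.83° (west) — does not cross 180°.
Leg 2: +147.51° → +42.69°, shortest Δλ = -104.82° (west) — does not cross 180°.
Leg 3: +42.69° → -81.39°, shortest Δλ = -124.08° (west) — does not cross 180°.
Leg 4: -81.39° → -164.52°, shortest Δλ = -83.13° (west) — does not cross 180°.
Leg 5: -164.52° → -175.04°, shortest Δλ = -10.52° (west) — does not cross 180°.
Total crossings: 0.

0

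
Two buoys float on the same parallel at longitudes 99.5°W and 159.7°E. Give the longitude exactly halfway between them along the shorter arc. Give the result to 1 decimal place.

Signed shortest Δλ from -99.5° to +159.7° is -100.8°.
Midpoint longitude = -99.5° + (-100.8°)/2 = -99.5° − 50.4° = -149.9°.
(The naïve average (-99.5 + +159.7)/2 = 30.1° is on the wrong side of the globe.)

149.9°W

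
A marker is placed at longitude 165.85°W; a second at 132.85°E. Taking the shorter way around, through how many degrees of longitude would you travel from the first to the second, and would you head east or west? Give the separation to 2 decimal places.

Raw difference: 132.85 − -165.85 = 298.7°.
Normalise into (−180°, 180°]: 298.7° − 360° = -61.3°.
Negative ⇒ the second point lies to the west; separation 61.30°.

61.30° west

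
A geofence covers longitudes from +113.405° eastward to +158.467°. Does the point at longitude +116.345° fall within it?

Band width going east from +113.405° to +158.467°: ((158.467 − 113.405) mod 360) = 45.062°.
Offset of +116.345° east of the west edge: ((116.345 − 113.405) mod 360) = 2.940°.
2.940° ≤ 45.062° ⇒ inside.

Yes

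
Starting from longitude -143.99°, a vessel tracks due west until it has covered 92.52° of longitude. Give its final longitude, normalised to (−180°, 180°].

+123.49°

Start at -143.99°; shift −92.52° → -236.51°.
-236.51° lies outside (−180°, 180°]; add 360° → +123.49°.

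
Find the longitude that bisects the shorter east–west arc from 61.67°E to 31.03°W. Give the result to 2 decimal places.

15.32°E

Signed shortest Δλ from +61.67° to -31.03° is -92.70°.
Midpoint longitude = +61.67° + (-92.70°)/2 = +61.67° − 46.35° = +15.32°.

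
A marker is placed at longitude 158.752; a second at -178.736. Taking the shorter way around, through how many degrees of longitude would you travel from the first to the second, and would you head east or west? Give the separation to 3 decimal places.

Raw difference: -178.736 − 158.752 = -337.488°.
Normalise into (−180°, 180°]: -337.488° + 360° = 22.512°.
Positive ⇒ the second point lies to the east; separation 22.512°.

22.512° east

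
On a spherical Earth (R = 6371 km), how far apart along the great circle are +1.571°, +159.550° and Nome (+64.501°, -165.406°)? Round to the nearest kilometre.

Δλ = -165.406 − 159.550 = -324.956°; wrapped into (−180°, 180°]: 35.044°.
Δφ = 64.501 − 1.571 = 62.930°.
a = sin²(Δφ/2) + cos φ₁ · cos φ₂ · sin²(Δλ/2) = 0.311468.
c = 2·atan2(√a, √(1−a)) = 1.18417 rad → d = 6371·c ≈ 7544.36 km.

7544 km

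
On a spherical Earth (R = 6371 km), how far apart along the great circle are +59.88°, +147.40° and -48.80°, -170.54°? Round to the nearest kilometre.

Δλ = -170.54 − 147.40 = -317.94°; wrapped into (−180°, 180°]: 42.06°.
Δφ = -48.80 − 59.88 = -108.68°.
a = sin²(Δφ/2) + cos φ₁ · cos φ₂ · sin²(Δλ/2) = 0.702707.
c = 2·atan2(√a, √(1−a)) = 1.98823 rad → d = 6371·c ≈ 12667.01 km.

12667 km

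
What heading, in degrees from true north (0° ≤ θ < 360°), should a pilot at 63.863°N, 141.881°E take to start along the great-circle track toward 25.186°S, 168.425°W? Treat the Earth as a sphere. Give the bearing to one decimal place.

135.9°

Δλ = -168.425 − 141.881 = -310.306°; wrapped into (−180°, 180°]: 49.694°.
θ = atan2( sin Δλ · cos φ₂ , cos φ₁ · sin φ₂ − sin φ₁ · cos φ₂ · cos Δλ )
  = atan2(0.69010, -0.71298) = 135.934° → normalised to [0°, 360°): 135.934°.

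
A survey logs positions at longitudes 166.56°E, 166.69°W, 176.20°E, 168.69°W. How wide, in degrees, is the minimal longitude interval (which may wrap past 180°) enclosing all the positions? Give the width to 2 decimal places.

26.75°

Sort the longitudes: -168.69°, -166.69°, +166.56°, +176.20°.
Eastward gaps between consecutive values (wrapping around): 2.00°, 333.25°, 9.64°, 15.11°.
Largest gap = 333.25° ⇒ minimal covering band is its complement: 360° − 333.25° = 26.75°.
Band runs from +166.56° eastward to -166.69°, crossing the antimeridian.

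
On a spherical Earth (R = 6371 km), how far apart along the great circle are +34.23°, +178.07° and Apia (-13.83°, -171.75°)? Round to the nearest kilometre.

Δλ = -171.75 − 178.07 = -349.82°; wrapped into (−180°, 180°]: 10.18°.
Δφ = -13.83 − 34.23 = -48.06°.
a = sin²(Δφ/2) + cos φ₁ · cos φ₂ · sin²(Δλ/2) = 0.172143.
c = 2·atan2(√a, √(1−a)) = 0.85567 rad → d = 6371·c ≈ 5451.47 km.

5451 km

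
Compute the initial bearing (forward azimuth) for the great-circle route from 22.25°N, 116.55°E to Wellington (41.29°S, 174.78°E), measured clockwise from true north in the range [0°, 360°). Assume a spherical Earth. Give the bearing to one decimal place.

Δλ = 174.78 − 116.55 = 58.23°.
θ = atan2( sin Δλ · cos φ₂ , cos φ₁ · sin φ₂ − sin φ₁ · cos φ₂ · cos Δλ )
  = atan2(0.63880, -0.76053) = 139.972° → normalised to [0°, 360°): 139.972°.

140.0°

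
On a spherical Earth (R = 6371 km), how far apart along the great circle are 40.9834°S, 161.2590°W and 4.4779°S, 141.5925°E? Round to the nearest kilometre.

Δλ = 141.5925 − -161.2590 = 302.8515°; wrapped into (−180°, 180°]: -57.1485°.
Δφ = -4.4779 − -40.9834 = 36.5055°.
a = sin²(Δφ/2) + cos φ₁ · cos φ₂ · sin²(Δλ/2) = 0.270270.
c = 2·atan2(√a, √(1−a)) = 1.09341 rad → d = 6371·c ≈ 6966.11 km.

6966 km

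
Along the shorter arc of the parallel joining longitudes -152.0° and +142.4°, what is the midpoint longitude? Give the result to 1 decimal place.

+175.2°

Signed shortest Δλ from -152.0° to +142.4° is -65.6°.
Midpoint longitude = -152.0° + (-65.6°)/2 = -152.0° − 32.8° = -184.8°.
Normalise into (−180°, 180°]: +175.2°.
(The naïve average (-152.0 + +142.4)/2 = -4.8° is on the wrong side of the globe.)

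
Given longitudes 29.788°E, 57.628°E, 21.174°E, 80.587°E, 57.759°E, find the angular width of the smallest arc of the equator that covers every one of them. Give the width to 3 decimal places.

Sort the longitudes: +21.174°, +29.788°, +57.628°, +57.759°, +80.587°.
Eastward gaps between consecutive values (wrapping around): 8.614°, 27.840°, 0.131°, 22.828°, 300.587°.
Largest gap = 300.587° ⇒ minimal covering band is its complement: 360° − 300.587° = 59.413°.
Band runs from +21.174° eastward to +80.587°.

59.413°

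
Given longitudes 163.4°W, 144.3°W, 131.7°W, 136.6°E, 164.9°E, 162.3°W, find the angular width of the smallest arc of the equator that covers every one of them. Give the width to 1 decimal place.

Sort the longitudes: -163.4°, -162.3°, -144.3°, -131.7°, +136.6°, +164.9°.
Eastward gaps between consecutive values (wrapping around): 1.1°, 18.0°, 12.6°, 268.3°, 28.3°, 31.7°.
Largest gap = 268.3° ⇒ minimal covering band is its complement: 360° − 268.3° = 91.7°.
Band runs from +136.6° eastward to -131.7°, crossing the antimeridian.

91.7°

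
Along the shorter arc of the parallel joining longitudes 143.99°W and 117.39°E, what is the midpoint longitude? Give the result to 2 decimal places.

166.70°E

Signed shortest Δλ from -143.99° to +117.39° is -98.62°.
Midpoint longitude = -143.99° + (-98.62°)/2 = -143.99° − 49.31° = -193.30°.
Normalise into (−180°, 180°]: +166.70°.
(The naïve average (-143.99 + +117.39)/2 = -13.3° is on the wrong side of the globe.)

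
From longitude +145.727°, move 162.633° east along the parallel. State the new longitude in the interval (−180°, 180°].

Start at +145.727°; shift +162.633° → +308.360°.
+308.360° lies outside (−180°, 180°]; subtract 360° → -51.640°.

-51.640°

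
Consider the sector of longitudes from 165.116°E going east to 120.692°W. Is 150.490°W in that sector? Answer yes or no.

Band width going east from +165.116° to -120.692°: ((-120.692 − 165.116) mod 360) = 74.192°.
Offset of -150.490° east of the west edge: ((-150.490 − 165.116) mod 360) = 44.394°.
44.394° ≤ 74.192° ⇒ inside.

Yes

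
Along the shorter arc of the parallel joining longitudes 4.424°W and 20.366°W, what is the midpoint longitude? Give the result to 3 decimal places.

12.395°W

Signed shortest Δλ from -4.424° to -20.366° is -15.942°.
Midpoint longitude = -4.424° + (-15.942°)/2 = -4.424° − 7.971° = -12.395°.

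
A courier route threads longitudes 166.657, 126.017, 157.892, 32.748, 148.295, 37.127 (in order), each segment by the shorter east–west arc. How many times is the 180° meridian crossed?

Leg 1: +166.657° → +126.017°, shortest Δλ = -40.64° (west) — does not cross 180°.
Leg 2: +126.017° → +157.892°, shortest Δλ = 31.875° (east) — does not cross 180°.
Leg 3: +157.892° → +32.748°, shortest Δλ = -125.144° (west) — does not cross 180°.
Leg 4: +32.748° → +148.295°, shortest Δλ = 115.547° (east) — does not cross 180°.
Leg 5: +148.295° → +37.127°, shortest Δλ = -111.168° (west) — does not cross 180°.
Total crossings: 0.

0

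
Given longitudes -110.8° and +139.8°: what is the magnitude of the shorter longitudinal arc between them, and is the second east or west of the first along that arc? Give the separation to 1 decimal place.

109.4° west

Raw difference: 139.8 − -110.8 = 250.6°.
Normalise into (−180°, 180°]: 250.6° − 360° = -109.4°.
Negative ⇒ the second point lies to the west; separation 109.4°.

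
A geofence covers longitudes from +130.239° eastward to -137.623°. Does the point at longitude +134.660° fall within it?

Band width going east from +130.239° to -137.623°: ((-137.623 − 130.239) mod 360) = 92.138°.
Offset of +134.660° east of the west edge: ((134.660 − 130.239) mod 360) = 4.421°.
4.421° ≤ 92.138° ⇒ inside.

Yes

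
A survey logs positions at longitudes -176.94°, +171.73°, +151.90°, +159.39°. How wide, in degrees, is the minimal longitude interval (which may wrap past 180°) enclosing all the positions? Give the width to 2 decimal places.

31.16°

Sort the longitudes: -176.94°, +151.90°, +159.39°, +171.73°.
Eastward gaps between consecutive values (wrapping around): 328.84°, 7.49°, 12.34°, 11.33°.
Largest gap = 328.84° ⇒ minimal covering band is its complement: 360° − 328.84° = 31.16°.
Band runs from +151.90° eastward to -176.94°, crossing the antimeridian.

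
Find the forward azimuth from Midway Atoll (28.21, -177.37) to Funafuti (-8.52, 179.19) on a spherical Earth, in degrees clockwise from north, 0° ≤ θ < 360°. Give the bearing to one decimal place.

185.7°

Δλ = 179.19 − -177.37 = 356.56°; wrapped into (−180°, 180°]: -3.44°.
θ = atan2( sin Δλ · cos φ₂ , cos φ₁ · sin φ₂ − sin φ₁ · cos φ₂ · cos Δλ )
  = atan2(-0.05934, -0.59720) = -174.325° → normalised to [0°, 360°): 185.675°.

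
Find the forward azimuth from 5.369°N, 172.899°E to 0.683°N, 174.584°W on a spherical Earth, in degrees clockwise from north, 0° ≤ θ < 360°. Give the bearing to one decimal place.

110.1°

Δλ = -174.584 − 172.899 = -347.483°; wrapped into (−180°, 180°]: 12.517°.
θ = atan2( sin Δλ · cos φ₂ , cos φ₁ · sin φ₂ − sin φ₁ · cos φ₂ · cos Δλ )
  = atan2(0.21671, -0.07947) = 110.138° → normalised to [0°, 360°): 110.138°.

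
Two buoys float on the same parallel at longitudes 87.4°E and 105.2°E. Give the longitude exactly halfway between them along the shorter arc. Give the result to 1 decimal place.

96.3°E

Signed shortest Δλ from +87.4° to +105.2° is +17.8°.
Midpoint longitude = +87.4° + (+17.8°)/2 = +87.4° + 8.9° = +96.3°.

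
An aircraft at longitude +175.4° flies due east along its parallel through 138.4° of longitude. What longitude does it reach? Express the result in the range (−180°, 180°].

-46.2°

Start at +175.4°; shift +138.4° → +313.8°.
+313.8° lies outside (−180°, 180°]; subtract 360° → -46.2°.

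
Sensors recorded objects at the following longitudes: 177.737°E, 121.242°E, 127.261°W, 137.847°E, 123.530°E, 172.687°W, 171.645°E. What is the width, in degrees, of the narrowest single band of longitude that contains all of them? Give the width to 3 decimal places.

111.497°

Sort the longitudes: -172.687°, -127.261°, +121.242°, +123.530°, +137.847°, +171.645°, +177.737°.
Eastward gaps between consecutive values (wrapping around): 45.426°, 248.503°, 2.288°, 14.317°, 33.798°, 6.092°, 9.576°.
Largest gap = 248.503° ⇒ minimal covering band is its complement: 360° − 248.503° = 111.497°.
Band runs from +121.242° eastward to -127.261°, crossing the antimeridian.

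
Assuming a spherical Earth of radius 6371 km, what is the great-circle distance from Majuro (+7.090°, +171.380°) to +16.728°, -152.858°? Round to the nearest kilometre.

4028 km

Δλ = -152.858 − 171.380 = -324.238°; wrapped into (−180°, 180°]: 35.762°.
Δφ = 16.728 − 7.090 = 9.638°.
a = sin²(Δφ/2) + cos φ₁ · cos φ₂ · sin²(Δλ/2) = 0.096652.
c = 2·atan2(√a, √(1−a)) = 0.63226 rad → d = 6371·c ≈ 4028.10 km.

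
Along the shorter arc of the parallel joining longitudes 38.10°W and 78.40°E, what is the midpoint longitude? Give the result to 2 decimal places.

Signed shortest Δλ from -38.10° to +78.40° is +116.50°.
Midpoint longitude = -38.10° + (+116.50°)/2 = -38.10° + 58.25° = +20.15°.

20.15°E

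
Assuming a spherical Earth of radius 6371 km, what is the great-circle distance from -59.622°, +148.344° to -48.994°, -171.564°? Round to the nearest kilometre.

Δλ = -171.564 − 148.344 = -319.908°; wrapped into (−180°, 180°]: 40.092°.
Δφ = -48.994 − -59.622 = 10.628°.
a = sin²(Δφ/2) + cos φ₁ · cos φ₂ · sin²(Δλ/2) = 0.047563.
c = 2·atan2(√a, √(1−a)) = 0.43971 rad → d = 6371·c ≈ 2801.42 km.

2801 km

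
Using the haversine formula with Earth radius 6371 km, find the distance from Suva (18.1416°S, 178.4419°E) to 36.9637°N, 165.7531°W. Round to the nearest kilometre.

Δλ = -165.7531 − 178.4419 = -344.1950°; wrapped into (−180°, 180°]: 15.8050°.
Δφ = 36.9637 − -18.1416 = 55.1053°.
a = sin²(Δφ/2) + cos φ₁ · cos φ₂ · sin²(Δλ/2) = 0.228318.
c = 2·atan2(√a, √(1−a)) = 0.99636 rad → d = 6371·c ≈ 6347.79 km.

6348 km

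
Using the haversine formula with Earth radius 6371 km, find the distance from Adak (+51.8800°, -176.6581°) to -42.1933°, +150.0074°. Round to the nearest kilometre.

Δλ = 150.0074 − -176.6581 = 326.6655°; wrapped into (−180°, 180°]: -33.3345°.
Δφ = -42.1933 − 51.8800 = -94.0733°.
a = sin²(Δφ/2) + cos φ₁ · cos φ₂ · sin²(Δλ/2) = 0.573139.
c = 2·atan2(√a, √(1−a)) = 1.71760 rad → d = 6371·c ≈ 10942.84 km.

10943 km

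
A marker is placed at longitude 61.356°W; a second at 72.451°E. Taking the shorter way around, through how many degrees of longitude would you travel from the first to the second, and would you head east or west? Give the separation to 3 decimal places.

Raw difference: 72.451 − -61.356 = 133.807°.
Normalise into (−180°, 180°]: 133.807° stays 133.807°.
Positive ⇒ the second point lies to the east; separation 133.807°.

133.807° east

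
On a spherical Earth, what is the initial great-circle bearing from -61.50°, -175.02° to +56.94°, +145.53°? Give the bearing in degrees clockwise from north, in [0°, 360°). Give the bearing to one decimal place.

Δλ = 145.53 − -175.02 = 320.55°; wrapped into (−180°, 180°]: -39.45°.
θ = atan2( sin Δλ · cos φ₂ , cos φ₁ · sin φ₂ − sin φ₁ · cos φ₂ · cos Δλ )
  = atan2(-0.34662, 0.77010) = -24.233° → normalised to [0°, 360°): 335.767°.

335.8°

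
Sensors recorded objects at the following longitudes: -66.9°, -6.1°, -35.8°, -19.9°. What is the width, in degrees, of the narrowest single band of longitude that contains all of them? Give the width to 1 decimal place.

Sort the longitudes: -66.9°, -35.8°, -19.9°, -6.1°.
Eastward gaps between consecutive values (wrapping around): 31.1°, 15.9°, 13.8°, 299.2°.
Largest gap = 299.2° ⇒ minimal covering band is its complement: 360° − 299.2° = 60.8°.
Band runs from -66.9° eastward to -6.1°.

60.8°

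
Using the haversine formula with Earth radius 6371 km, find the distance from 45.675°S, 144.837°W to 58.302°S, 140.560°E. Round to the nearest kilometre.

Δλ = 140.560 − -144.837 = 285.397°; wrapped into (−180°, 180°]: -74.603°.
Δφ = -58.302 − -45.675 = -12.627°.
a = sin²(Δφ/2) + cos φ₁ · cos φ₂ · sin²(Δλ/2) = 0.146924.
c = 2·atan2(√a, √(1−a)) = 0.78675 rad → d = 6371·c ≈ 5012.38 km.

5012 km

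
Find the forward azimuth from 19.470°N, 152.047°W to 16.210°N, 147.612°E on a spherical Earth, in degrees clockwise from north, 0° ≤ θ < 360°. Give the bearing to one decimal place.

277.2°

Δλ = 147.612 − -152.047 = 299.659°; wrapped into (−180°, 180°]: -60.341°.
θ = atan2( sin Δλ · cos φ₂ , cos φ₁ · sin φ₂ − sin φ₁ · cos φ₂ · cos Δλ )
  = atan2(-0.83444, 0.10482) = -82.840° → normalised to [0°, 360°): 277.160°.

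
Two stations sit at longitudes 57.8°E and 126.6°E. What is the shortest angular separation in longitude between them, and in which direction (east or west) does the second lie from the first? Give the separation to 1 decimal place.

68.8° east

Raw difference: 126.6 − 57.8 = 68.8°.
Normalise into (−180°, 180°]: 68.8° stays 68.8°.
Positive ⇒ the second point lies to the east; separation 68.8°.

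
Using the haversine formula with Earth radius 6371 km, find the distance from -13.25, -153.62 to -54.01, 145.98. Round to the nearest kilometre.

6905 km

Δλ = 145.98 − -153.62 = 299.60°; wrapped into (−180°, 180°]: -60.40°.
Δφ = -54.01 − -13.25 = -40.76°.
a = sin²(Δφ/2) + cos φ₁ · cos φ₂ · sin²(Δλ/2) = 0.266007.
c = 2·atan2(√a, √(1−a)) = 1.08379 rad → d = 6371·c ≈ 6904.80 km.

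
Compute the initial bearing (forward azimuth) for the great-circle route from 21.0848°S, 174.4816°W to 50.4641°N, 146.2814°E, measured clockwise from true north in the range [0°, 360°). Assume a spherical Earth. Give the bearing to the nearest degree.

336°

Δλ = 146.2814 − -174.4816 = 320.7630°; wrapped into (−180°, 180°]: -39.2370°.
θ = atan2( sin Δλ · cos φ₂ , cos φ₁ · sin φ₂ − sin φ₁ · cos φ₂ · cos Δλ )
  = atan2(-0.40264, 0.89696) = -24.175° → normalised to [0°, 360°): 335.825°.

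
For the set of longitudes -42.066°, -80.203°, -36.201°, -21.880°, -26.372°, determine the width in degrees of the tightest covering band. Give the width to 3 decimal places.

Sort the longitudes: -80.203°, -42.066°, -36.201°, -26.372°, -21.880°.
Eastward gaps between consecutive values (wrapping around): 38.137°, 5.865°, 9.829°, 4.492°, 301.677°.
Largest gap = 301.677° ⇒ minimal covering band is its complement: 360° − 301.677° = 58.323°.
Band runs from -80.203° eastward to -21.880°.

58.323°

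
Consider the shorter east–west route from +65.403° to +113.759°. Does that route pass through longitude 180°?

Signed shortest Δλ = ((113.759 − 65.403 + 180) mod 360) − 180 = 48.356°.
Going east by 48.356° from +65.403° reaches +113.759° without touching 180°.

No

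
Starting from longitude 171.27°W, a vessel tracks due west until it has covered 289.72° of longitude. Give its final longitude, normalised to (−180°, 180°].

Start at -171.27°; shift −289.72° → -460.99°.
-460.99° lies outside (−180°, 180°]; add 360° → -100.99°.

100.99°W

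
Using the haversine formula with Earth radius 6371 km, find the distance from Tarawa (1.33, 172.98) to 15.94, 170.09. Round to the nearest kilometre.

1655 km

Δλ = 170.09 − 172.98 = -2.89°.
Δφ = 15.94 − 1.33 = 14.61°.
a = sin²(Δφ/2) + cos φ₁ · cos φ₂ · sin²(Δλ/2) = 0.016779.
c = 2·atan2(√a, √(1−a)) = 0.25980 rad → d = 6371·c ≈ 1655.16 km.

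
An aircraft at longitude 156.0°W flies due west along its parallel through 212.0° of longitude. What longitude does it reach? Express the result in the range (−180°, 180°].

Start at -156.0°; shift −212.0° → -368.0°.
-368.0° lies outside (−180°, 180°]; add 360° → -8.0°.

8.0°W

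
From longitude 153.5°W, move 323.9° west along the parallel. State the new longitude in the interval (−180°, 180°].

117.4°W

Start at -153.5°; shift −323.9° → -477.4°.
-477.4° lies outside (−180°, 180°]; add 360° → -117.4°.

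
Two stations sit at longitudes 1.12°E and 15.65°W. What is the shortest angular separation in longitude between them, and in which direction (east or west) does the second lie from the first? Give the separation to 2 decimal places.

16.77° west

Raw difference: -15.65 − 1.12 = -16.77°.
Normalise into (−180°, 180°]: -16.77° stays -16.77°.
Negative ⇒ the second point lies to the west; separation 16.77°.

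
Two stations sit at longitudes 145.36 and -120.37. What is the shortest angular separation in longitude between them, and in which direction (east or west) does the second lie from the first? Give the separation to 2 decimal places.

Raw difference: -120.37 − 145.36 = -265.73°.
Normalise into (−180°, 180°]: -265.73° + 360° = 94.27°.
Positive ⇒ the second point lies to the east; separation 94.27°.

94.27° east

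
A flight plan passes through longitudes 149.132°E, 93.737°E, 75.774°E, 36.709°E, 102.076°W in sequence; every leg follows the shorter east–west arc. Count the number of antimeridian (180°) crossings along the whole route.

Leg 1: +149.132° → +93.737°, shortest Δλ = -55.395° (west) — does not cross 180°.
Leg 2: +93.737° → +75.774°, shortest Δλ = -17.963° (west) — does not cross 180°.
Leg 3: +75.774° → +36.709°, shortest Δλ = -39.065° (west) — does not cross 180°.
Leg 4: +36.709° → -102.076°, shortest Δλ = -138.785° (west) — does not cross 180°.
Total crossings: 0.

0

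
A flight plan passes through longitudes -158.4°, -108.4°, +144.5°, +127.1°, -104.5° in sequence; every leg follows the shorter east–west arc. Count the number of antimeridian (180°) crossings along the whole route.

2

Leg 1: -158.4° → -108.4°, shortest Δλ = 50.0° (east) — does not cross 180°.
Leg 2: -108.4° → +144.5°, shortest Δλ = -107.1° (west) — crosses 180°.
Leg 3: +144.5° → +127.1°, shortest Δλ = -17.4° (west) — does not cross 180°.
Leg 4: +127.1° → -104.5°, shortest Δλ = 128.4° (east) — crosses 180°.
Total crossings: 2.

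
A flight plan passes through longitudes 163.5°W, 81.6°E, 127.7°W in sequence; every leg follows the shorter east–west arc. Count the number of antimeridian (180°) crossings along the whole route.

2

Leg 1: -163.5° → +81.6°, shortest Δλ = -114.9° (west) — crosses 180°.
Leg 2: +81.6° → -127.7°, shortest Δλ = 150.7° (east) — crosses 180°.
Total crossings: 2.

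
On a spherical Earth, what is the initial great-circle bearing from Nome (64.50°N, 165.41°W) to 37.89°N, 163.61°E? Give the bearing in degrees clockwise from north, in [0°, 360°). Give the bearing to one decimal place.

Δλ = 163.61 − -165.41 = 329.02°; wrapped into (−180°, 180°]: -30.98°.
θ = atan2( sin Δλ · cos φ₂ , cos φ₁ · sin φ₂ − sin φ₁ · cos φ₂ · cos Δλ )
  = atan2(-0.40623, -0.34630) = -130.447° → normalised to [0°, 360°): 229.553°.

229.6°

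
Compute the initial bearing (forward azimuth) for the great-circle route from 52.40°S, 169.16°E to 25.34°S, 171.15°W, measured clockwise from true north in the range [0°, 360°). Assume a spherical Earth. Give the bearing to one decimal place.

Δλ = -171.15 − 169.16 = -340.31°; wrapped into (−180°, 180°]: 19.69°.
θ = atan2( sin Δλ · cos φ₂ , cos φ₁ · sin φ₂ − sin φ₁ · cos φ₂ · cos Δλ )
  = atan2(0.30451, 0.41305) = 36.398° → normalised to [0°, 360°): 36.398°.

36.4°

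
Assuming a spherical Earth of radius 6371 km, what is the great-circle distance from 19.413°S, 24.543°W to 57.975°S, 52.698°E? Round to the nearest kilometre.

Δλ = 52.698 − -24.543 = 77.241°.
Δφ = -57.975 − -19.413 = -38.562°.
a = sin²(Δφ/2) + cos φ₁ · cos φ₂ · sin²(Δλ/2) = 0.303875.
c = 2·atan2(√a, √(1−a)) = 1.16772 rad → d = 6371·c ≈ 7439.55 km.

7440 km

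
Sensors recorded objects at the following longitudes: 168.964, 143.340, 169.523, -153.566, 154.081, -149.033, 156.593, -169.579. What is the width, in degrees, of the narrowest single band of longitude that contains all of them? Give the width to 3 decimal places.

67.627°

Sort the longitudes: -169.579°, -153.566°, -149.033°, +143.340°, +154.081°, +156.593°, +168.964°, +169.523°.
Eastward gaps between consecutive values (wrapping around): 16.013°, 4.533°, 292.373°, 10.741°, 2.512°, 12.371°, 0.559°, 20.898°.
Largest gap = 292.373° ⇒ minimal covering band is its complement: 360° − 292.373° = 67.627°.
Band runs from +143.340° eastward to -149.033°, crossing the antimeridian.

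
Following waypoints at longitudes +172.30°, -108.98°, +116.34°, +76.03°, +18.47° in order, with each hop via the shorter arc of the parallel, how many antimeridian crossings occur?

Leg 1: +172.30° → -108.98°, shortest Δλ = 78.72° (east) — crosses 180°.
Leg 2: -108.98° → +116.34°, shortest Δλ = -134.68° (west) — crosses 180°.
Leg 3: +116.34° → +76.03°, shortest Δλ = -40.31° (west) — does not cross 180°.
Leg 4: +76.03° → +18.47°, shortest Δλ = -57.56° (west) — does not cross 180°.
Total crossings: 2.

2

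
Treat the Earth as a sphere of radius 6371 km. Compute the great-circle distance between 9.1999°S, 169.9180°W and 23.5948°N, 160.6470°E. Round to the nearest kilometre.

4851 km

Δλ = 160.6470 − -169.9180 = 330.5650°; wrapped into (−180°, 180°]: -29.4350°.
Δφ = 23.5948 − -9.1999 = 32.7947°.
a = sin²(Δφ/2) + cos φ₁ · cos φ₂ · sin²(Δλ/2) = 0.138078.
c = 2·atan2(√a, √(1−a)) = 0.76144 rad → d = 6371·c ≈ 4851.13 km.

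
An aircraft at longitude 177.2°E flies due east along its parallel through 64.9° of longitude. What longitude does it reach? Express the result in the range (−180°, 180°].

117.9°W

Start at +177.2°; shift +64.9° → +242.1°.
+242.1° lies outside (−180°, 180°]; subtract 360° → -117.9°.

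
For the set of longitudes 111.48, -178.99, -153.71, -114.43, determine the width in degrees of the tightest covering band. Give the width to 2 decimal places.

Sort the longitudes: -178.99°, -153.71°, -114.43°, +111.48°.
Eastward gaps between consecutive values (wrapping around): 25.28°, 39.28°, 225.91°, 69.53°.
Largest gap = 225.91° ⇒ minimal covering band is its complement: 360° − 225.91° = 134.09°.
Band runs from +111.48° eastward to -114.43°, crossing the antimeridian.

134.09°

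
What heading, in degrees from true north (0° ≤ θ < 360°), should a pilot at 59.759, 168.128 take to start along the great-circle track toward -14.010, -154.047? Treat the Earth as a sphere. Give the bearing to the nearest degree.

Δλ = -154.047 − 168.128 = -322.175°; wrapped into (−180°, 180°]: 37.825°.
θ = atan2( sin Δλ · cos φ₂ , cos φ₁ · sin φ₂ − sin φ₁ · cos φ₂ · cos Δλ )
  = atan2(0.59501, -0.78402) = 142.804° → normalised to [0°, 360°): 142.804°.

143°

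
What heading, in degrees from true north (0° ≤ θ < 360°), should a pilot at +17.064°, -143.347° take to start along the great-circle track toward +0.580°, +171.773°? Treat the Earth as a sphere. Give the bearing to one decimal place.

254.3°

Δλ = 171.773 − -143.347 = 315.120°; wrapped into (−180°, 180°]: -44.880°.
θ = atan2( sin Δλ · cos φ₂ , cos φ₁ · sin φ₂ − sin φ₁ · cos φ₂ · cos Δλ )
  = atan2(-0.70559, -0.19824) = -105.693° → normalised to [0°, 360°): 254.307°.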